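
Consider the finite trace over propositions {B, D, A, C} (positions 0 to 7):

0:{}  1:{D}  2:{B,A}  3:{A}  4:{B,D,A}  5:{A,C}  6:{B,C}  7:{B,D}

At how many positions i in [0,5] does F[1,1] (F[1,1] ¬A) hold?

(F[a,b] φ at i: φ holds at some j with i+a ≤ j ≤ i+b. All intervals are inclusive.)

Evaluate at each i in [0,5]:
  i=0: ✗ (none in [1,1])
  i=1: ✗ (none in [2,2])
  i=2: ✗ (none in [3,3])
  i=3: ✗ (none in [4,4])
  i=4: ✓ (witness j=5)
  i=5: ✓ (witness j=6)
Positions where it holds: {4, 5} → 2.

2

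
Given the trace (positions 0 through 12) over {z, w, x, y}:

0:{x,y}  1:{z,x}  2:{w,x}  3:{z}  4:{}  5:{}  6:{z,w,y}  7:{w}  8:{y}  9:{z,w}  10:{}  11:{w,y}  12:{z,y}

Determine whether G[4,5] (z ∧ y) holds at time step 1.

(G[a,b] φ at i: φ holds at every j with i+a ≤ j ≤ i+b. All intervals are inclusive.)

No

Check (z ∧ y) at every j in [5,6]:
  j=5: false
  j=6: true
Fails at j=5 → formula fails.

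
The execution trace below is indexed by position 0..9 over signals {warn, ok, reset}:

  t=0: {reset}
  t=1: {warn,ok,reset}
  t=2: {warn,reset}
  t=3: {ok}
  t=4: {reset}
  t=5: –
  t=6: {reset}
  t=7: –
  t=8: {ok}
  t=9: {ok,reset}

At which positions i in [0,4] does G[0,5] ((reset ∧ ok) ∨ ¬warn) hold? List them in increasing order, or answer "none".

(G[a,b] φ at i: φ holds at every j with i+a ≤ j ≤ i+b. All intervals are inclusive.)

Evaluate at each i in [0,4]:
  i=0: ✗ (fails at j=2)
  i=1: ✗ (fails at j=2)
  i=2: ✗ (fails at j=2)
  i=3: ✓ (all of [3,8])
  i=4: ✓ (all of [4,9])

3, 4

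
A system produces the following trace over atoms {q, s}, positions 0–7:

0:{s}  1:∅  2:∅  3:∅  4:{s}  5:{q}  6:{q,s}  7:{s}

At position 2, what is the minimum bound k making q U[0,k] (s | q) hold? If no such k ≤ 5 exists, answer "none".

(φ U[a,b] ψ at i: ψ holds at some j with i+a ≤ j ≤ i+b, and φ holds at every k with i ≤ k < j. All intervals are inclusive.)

Need earliest j ≥ 2 with (s | q), and q at every k in [2,j-1].
  j=2: rhs fails.
  j=3: rhs fails.
  j=4: rhs holds but lhs fails at k=2.
  j=5: rhs holds but lhs fails at k=2.
  j=6: rhs holds but lhs fails at k=2.
  j=7: rhs holds but lhs fails at k=2.
No witness within the range → none.

none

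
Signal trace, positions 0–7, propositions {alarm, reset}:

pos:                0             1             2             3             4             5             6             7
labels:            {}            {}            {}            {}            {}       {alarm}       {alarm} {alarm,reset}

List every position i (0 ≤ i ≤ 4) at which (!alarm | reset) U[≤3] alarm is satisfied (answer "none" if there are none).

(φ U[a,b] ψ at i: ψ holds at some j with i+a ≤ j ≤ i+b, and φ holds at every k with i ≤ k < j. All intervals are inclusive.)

Evaluate at each i in [0,4]:
  i=0: ✗ (no rhs in [0,3])
  i=1: ✗ (no rhs in [1,4])
  i=2: ✓ (rhs at j=5; lhs holds on [2,4])
  i=3: ✓ (rhs at j=5; lhs holds on [3,4])
  i=4: ✓ (rhs at j=5; lhs holds on [4,4])

2, 3, 4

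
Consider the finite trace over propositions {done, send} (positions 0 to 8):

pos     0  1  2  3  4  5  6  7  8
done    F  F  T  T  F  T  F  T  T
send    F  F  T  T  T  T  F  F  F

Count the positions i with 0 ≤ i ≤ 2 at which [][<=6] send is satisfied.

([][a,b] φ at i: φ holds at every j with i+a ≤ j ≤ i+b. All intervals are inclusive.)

0

Evaluate at each i in [0,2]:
  i=0: ✗ (fails at j=0)
  i=1: ✗ (fails at j=1)
  i=2: ✗ (fails at j=6)
Positions where it holds: {} → 0.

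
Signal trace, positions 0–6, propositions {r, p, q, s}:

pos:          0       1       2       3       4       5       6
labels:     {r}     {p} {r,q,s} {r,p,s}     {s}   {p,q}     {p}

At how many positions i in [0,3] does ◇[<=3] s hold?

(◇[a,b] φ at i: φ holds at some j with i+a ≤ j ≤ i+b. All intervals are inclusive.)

4

Evaluate at each i in [0,3]:
  i=0: ✓ (witness j=2)
  i=1: ✓ (witness j=2)
  i=2: ✓ (witness j=2)
  i=3: ✓ (witness j=3)
Positions where it holds: {0, 1, 2, 3} → 4.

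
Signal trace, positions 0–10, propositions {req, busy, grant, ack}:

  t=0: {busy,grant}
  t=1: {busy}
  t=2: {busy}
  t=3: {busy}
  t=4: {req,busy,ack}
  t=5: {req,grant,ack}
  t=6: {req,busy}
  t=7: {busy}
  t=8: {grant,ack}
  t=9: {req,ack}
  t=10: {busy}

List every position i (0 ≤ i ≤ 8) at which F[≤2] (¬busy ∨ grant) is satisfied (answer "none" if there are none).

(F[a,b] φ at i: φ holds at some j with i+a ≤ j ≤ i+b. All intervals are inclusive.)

Evaluate at each i in [0,8]:
  i=0: ✓ (witness j=0)
  i=1: ✗ (none in [1,3])
  i=2: ✗ (none in [2,4])
  i=3: ✓ (witness j=5)
  i=4: ✓ (witness j=5)
  i=5: ✓ (witness j=5)
  i=6: ✓ (witness j=8)
  i=7: ✓ (witness j=8)
  i=8: ✓ (witness j=8)

0, 3, 4, 5, 6, 7, 8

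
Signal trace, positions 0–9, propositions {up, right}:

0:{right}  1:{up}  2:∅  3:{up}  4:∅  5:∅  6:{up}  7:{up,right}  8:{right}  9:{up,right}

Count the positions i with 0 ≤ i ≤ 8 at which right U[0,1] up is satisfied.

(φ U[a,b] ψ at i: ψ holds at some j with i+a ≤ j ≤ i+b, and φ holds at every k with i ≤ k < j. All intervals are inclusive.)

6

Evaluate at each i in [0,8]:
  i=0: ✓ (rhs at j=1; lhs holds on [0,0])
  i=1: ✓ (rhs at j=1)
  i=2: ✗ (lhs fails at k=2 before rhs at j=3)
  i=3: ✓ (rhs at j=3)
  i=4: ✗ (no rhs in [4,5])
  i=5: ✗ (lhs fails at k=5 before rhs at j=6)
  i=6: ✓ (rhs at j=6)
  i=7: ✓ (rhs at j=7)
  i=8: ✓ (rhs at j=9; lhs holds on [8,8])
Positions where it holds: {0, 1, 3, 6, 7, 8} → 6.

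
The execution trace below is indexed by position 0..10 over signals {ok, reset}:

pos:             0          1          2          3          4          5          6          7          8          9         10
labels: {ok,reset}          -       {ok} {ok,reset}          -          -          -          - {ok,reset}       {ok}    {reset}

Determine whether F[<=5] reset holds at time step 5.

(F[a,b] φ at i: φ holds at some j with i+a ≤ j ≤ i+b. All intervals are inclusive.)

True

Check reset at each j in [5,10]:
  j=5: false
  j=6: false
  j=7: false
  j=8: true
  j=9: false
  j=10: true
Found at j=8 → formula holds.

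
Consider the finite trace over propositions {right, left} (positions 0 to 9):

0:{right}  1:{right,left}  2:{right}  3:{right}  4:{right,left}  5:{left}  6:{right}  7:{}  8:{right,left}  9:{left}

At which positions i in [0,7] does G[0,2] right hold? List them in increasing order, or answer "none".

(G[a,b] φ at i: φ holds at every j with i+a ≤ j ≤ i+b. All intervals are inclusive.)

0, 1, 2

Evaluate at each i in [0,7]:
  i=0: ✓ (all of [0,2])
  i=1: ✓ (all of [1,3])
  i=2: ✓ (all of [2,4])
  i=3: ✗ (fails at j=5)
  i=4: ✗ (fails at j=5)
  i=5: ✗ (fails at j=5)
  i=6: ✗ (fails at j=7)
  i=7: ✗ (fails at j=7)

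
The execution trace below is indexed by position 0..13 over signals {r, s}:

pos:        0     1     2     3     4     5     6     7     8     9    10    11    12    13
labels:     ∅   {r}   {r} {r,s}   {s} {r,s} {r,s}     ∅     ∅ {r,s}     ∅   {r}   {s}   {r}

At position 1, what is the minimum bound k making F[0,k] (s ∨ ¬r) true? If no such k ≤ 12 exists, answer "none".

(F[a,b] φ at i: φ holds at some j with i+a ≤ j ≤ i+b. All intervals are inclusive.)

Scan j = 1,2,… for (s ∨ ¬r):
  j=1: fails
  j=2: fails
  j=3: holds
First hit at j=3, so smallest k = 3-1 = 2.

2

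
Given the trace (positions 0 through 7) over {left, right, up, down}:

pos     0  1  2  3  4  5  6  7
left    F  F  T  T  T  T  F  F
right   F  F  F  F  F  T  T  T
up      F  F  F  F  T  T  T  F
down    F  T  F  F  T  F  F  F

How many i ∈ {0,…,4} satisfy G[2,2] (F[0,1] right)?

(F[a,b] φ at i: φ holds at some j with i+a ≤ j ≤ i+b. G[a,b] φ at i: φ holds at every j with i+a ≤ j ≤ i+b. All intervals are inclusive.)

Evaluate at each i in [0,4]:
  i=0: ✗ (fails at j=2)
  i=1: ✗ (fails at j=3)
  i=2: ✓ (all of [4,4])
  i=3: ✓ (all of [5,5])
  i=4: ✓ (all of [6,6])
Positions where it holds: {2, 3, 4} → 3.

3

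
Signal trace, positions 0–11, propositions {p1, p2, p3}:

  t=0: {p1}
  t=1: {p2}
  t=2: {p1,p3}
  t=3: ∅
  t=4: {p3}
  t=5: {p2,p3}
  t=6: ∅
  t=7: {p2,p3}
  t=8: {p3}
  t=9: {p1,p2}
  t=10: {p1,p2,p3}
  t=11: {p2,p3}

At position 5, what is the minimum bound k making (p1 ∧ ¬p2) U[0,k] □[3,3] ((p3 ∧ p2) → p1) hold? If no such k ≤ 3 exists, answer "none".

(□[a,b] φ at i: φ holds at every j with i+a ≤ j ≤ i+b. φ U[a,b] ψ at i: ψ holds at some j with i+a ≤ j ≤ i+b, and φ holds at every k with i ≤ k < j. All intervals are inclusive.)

0

Need earliest j ≥ 5 with □[3,3] ((p3 ∧ p2) → p1), and (p1 ∧ ¬p2) at every k in [5,j-1].
  j=5: rhs holds (empty prefix). k = 0.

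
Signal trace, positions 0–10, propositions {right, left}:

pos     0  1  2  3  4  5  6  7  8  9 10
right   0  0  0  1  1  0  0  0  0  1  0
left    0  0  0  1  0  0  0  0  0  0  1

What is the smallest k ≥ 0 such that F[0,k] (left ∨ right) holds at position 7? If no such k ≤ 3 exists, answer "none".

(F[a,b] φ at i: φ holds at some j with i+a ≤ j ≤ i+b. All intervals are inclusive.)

Scan j = 7,8,… for (left ∨ right):
  j=7: fails
  j=8: fails
  j=9: holds
First hit at j=9, so smallest k = 9-7 = 2.

2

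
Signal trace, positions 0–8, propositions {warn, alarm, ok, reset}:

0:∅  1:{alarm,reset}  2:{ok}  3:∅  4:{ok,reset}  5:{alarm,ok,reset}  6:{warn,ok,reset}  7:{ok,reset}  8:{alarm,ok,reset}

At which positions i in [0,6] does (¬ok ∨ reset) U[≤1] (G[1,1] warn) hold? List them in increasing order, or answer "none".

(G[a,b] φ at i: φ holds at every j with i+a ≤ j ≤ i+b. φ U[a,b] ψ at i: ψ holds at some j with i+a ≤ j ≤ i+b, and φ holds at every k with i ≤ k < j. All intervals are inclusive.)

4, 5

Evaluate at each i in [0,6]:
  i=0: ✗ (no rhs in [0,1])
  i=1: ✗ (no rhs in [1,2])
  i=2: ✗ (no rhs in [2,3])
  i=3: ✗ (no rhs in [3,4])
  i=4: ✓ (rhs at j=5; lhs holds on [4,4])
  i=5: ✓ (rhs at j=5)
  i=6: ✗ (no rhs in [6,7])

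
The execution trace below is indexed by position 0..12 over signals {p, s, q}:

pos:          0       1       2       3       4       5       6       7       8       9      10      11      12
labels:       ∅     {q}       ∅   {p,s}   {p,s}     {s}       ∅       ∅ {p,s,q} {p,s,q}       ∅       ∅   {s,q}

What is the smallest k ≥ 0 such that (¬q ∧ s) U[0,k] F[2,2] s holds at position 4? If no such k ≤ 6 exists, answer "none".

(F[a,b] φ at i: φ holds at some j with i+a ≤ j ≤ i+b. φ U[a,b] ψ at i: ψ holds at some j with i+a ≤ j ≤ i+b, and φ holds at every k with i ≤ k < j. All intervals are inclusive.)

Need earliest j ≥ 4 with F[2,2] s, and (¬q ∧ s) at every k in [4,j-1].
  j=4: rhs fails.
  j=5: rhs fails.
  j=6: rhs holds; lhs holds on [4,5]. k = 2.

2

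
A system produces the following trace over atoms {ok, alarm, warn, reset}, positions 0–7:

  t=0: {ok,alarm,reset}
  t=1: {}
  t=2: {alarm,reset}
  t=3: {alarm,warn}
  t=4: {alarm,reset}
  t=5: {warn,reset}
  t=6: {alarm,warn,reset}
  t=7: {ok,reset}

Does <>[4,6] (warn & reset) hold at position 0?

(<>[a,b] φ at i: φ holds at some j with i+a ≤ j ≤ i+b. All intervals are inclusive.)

Check (warn & reset) at each j in [4,6]:
  j=4: false
  j=5: true
  j=6: true
Found at j=5 → formula holds.

Holds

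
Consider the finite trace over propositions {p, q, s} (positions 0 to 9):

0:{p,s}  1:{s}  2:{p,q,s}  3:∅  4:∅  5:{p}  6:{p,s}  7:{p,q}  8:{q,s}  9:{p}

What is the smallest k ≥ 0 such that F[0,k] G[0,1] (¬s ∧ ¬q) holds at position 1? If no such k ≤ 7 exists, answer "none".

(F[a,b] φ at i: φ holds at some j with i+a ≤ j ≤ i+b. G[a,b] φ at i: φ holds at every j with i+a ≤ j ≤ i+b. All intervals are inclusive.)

2

Scan j = 1,2,… for G[0,1] (¬s ∧ ¬q):
  j=1: fails
  j=2: fails
  j=3: holds
First hit at j=3, so smallest k = 3-1 = 2.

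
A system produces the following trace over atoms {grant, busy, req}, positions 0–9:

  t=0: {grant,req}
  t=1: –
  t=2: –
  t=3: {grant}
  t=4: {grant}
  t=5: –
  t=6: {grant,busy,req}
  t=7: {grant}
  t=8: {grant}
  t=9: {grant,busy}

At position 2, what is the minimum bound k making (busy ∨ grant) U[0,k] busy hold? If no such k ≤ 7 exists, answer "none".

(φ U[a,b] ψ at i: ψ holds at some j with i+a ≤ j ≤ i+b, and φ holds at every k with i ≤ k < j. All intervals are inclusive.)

none

Need earliest j ≥ 2 with busy, and (busy ∨ grant) at every k in [2,j-1].
  j=2: rhs fails.
  j=3: rhs fails.
  j=4: rhs fails.
  j=5: rhs fails.
  j=6: rhs holds but lhs fails at k=2.
  j=7: rhs fails.
  j=8: rhs fails.
  j=9: rhs holds but lhs fails at k=2.
No witness within the range → none.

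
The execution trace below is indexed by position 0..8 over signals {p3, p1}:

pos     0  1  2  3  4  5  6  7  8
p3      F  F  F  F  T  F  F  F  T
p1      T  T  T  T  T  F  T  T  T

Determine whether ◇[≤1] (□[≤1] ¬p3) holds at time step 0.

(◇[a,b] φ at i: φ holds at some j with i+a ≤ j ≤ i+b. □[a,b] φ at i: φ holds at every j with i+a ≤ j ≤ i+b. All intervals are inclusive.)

Check □[≤1] ¬p3 at each j in [0,1]:
  j=0: holds on [0,1]
  j=1: holds on [1,2]
Found at j=0 → formula holds.

True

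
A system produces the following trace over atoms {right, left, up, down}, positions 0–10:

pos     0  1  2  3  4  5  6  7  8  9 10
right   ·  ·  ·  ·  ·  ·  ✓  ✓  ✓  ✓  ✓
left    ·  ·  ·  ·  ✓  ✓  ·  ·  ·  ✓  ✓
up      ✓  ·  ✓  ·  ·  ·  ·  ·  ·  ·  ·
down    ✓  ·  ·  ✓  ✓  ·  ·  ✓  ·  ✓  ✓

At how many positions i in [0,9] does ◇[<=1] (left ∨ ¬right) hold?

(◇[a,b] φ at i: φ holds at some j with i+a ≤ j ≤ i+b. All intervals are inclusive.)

8

Evaluate at each i in [0,9]:
  i=0: ✓ (witness j=0)
  i=1: ✓ (witness j=1)
  i=2: ✓ (witness j=2)
  i=3: ✓ (witness j=3)
  i=4: ✓ (witness j=4)
  i=5: ✓ (witness j=5)
  i=6: ✗ (none in [6,7])
  i=7: ✗ (none in [7,8])
  i=8: ✓ (witness j=9)
  i=9: ✓ (witness j=9)
Positions where it holds: {0, 1, 2, 3, 4, 5, 8, 9} → 8.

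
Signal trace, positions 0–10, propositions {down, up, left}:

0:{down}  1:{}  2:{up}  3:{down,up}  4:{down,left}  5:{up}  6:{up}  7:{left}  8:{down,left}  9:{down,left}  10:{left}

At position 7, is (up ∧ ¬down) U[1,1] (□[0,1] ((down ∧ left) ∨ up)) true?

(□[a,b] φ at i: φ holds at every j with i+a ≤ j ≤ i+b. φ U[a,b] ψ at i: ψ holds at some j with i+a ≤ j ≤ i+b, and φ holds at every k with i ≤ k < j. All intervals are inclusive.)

Does not hold

Need some j in [8,8] with □[0,1] ((down ∧ left) ∨ up), and (up ∧ ¬down) at every k in [7,j-1].
  j=8: □[0,1] ((down ∧ left) ∨ up) holds, but (up ∧ ¬down) fails at k=7 → not this j.
No j in the window works → until fails.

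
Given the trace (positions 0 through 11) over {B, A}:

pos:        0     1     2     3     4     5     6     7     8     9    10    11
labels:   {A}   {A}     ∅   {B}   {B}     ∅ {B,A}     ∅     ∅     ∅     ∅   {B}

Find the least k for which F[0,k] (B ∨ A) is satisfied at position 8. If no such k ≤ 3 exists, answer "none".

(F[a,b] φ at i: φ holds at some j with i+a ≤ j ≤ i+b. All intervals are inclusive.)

Scan j = 8,9,… for (B ∨ A):
  j=8: fails
  j=9: fails
  j=10: fails
  j=11: holds
First hit at j=11, so smallest k = 11-8 = 3.

3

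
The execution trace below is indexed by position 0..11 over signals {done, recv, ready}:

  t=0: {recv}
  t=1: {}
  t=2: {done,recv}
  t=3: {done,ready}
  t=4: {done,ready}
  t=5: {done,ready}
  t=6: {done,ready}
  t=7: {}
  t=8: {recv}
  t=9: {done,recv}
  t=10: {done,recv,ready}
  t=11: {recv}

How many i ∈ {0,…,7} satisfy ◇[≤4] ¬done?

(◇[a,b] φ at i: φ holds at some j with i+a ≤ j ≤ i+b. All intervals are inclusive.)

Evaluate at each i in [0,7]:
  i=0: ✓ (witness j=0)
  i=1: ✓ (witness j=1)
  i=2: ✗ (none in [2,6])
  i=3: ✓ (witness j=7)
  i=4: ✓ (witness j=7)
  i=5: ✓ (witness j=7)
  i=6: ✓ (witness j=7)
  i=7: ✓ (witness j=7)
Positions where it holds: {0, 1, 3, 4, 5, 6, 7} → 7.

7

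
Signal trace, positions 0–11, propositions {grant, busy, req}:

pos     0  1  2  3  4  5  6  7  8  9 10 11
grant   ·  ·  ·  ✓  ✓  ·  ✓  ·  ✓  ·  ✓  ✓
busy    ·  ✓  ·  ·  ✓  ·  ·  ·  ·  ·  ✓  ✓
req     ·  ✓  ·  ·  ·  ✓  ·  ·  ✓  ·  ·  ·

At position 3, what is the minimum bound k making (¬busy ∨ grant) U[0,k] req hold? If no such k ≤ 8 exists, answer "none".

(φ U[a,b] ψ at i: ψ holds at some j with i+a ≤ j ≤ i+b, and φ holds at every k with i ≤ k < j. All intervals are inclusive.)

2

Need earliest j ≥ 3 with req, and (¬busy ∨ grant) at every k in [3,j-1].
  j=3: rhs fails.
  j=4: rhs fails.
  j=5: rhs holds; lhs holds on [3,4]. k = 2.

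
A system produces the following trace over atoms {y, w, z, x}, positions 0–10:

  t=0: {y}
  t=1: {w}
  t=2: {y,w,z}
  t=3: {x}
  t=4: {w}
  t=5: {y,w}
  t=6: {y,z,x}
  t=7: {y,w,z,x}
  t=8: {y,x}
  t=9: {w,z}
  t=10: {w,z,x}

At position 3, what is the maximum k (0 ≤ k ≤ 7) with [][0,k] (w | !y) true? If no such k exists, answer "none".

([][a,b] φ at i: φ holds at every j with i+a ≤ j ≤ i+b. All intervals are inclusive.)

2

(w | !y) must hold from j=3 onward; find where it first fails.
  j=3: holds
  j=4: holds
  j=5: holds
  j=6: fails
Holds on [3,5], so largest k = 2.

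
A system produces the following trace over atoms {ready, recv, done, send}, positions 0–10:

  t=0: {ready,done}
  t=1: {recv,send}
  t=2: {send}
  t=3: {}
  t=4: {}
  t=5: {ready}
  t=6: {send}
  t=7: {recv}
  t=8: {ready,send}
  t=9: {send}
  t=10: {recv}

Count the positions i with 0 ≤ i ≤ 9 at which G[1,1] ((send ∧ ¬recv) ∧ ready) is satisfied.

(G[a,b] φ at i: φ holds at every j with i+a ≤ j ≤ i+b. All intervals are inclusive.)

1

Evaluate at each i in [0,9]:
  i=0: ✗ (fails at j=1)
  i=1: ✗ (fails at j=2)
  i=2: ✗ (fails at j=3)
  i=3: ✗ (fails at j=4)
  i=4: ✗ (fails at j=5)
  i=5: ✗ (fails at j=6)
  i=6: ✗ (fails at j=7)
  i=7: ✓ (all of [8,8])
  i=8: ✗ (fails at j=9)
  i=9: ✗ (fails at j=10)
Positions where it holds: {7} → 1.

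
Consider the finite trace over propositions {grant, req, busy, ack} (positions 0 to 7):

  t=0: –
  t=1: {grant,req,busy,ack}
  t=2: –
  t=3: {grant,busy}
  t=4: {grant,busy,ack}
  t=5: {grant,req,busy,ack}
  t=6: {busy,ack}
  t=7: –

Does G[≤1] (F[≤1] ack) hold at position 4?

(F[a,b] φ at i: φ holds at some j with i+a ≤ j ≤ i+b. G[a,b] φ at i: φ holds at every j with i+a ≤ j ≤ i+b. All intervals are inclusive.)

Check F[≤1] ack at every j in [4,5]:
  j=4: holds (witness at 4)
  j=5: holds (witness at 5)
All positions satisfy it → formula holds.

True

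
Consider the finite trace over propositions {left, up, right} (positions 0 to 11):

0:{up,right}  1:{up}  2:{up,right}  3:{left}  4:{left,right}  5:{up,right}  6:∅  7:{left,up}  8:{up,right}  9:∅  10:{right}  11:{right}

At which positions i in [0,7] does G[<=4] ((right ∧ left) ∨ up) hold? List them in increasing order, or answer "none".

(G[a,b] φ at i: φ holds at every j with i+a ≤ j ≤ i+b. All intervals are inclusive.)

Evaluate at each i in [0,7]:
  i=0: ✗ (fails at j=3)
  i=1: ✗ (fails at j=3)
  i=2: ✗ (fails at j=3)
  i=3: ✗ (fails at j=3)
  i=4: ✗ (fails at j=6)
  i=5: ✗ (fails at j=6)
  i=6: ✗ (fails at j=6)
  i=7: ✗ (fails at j=9)

none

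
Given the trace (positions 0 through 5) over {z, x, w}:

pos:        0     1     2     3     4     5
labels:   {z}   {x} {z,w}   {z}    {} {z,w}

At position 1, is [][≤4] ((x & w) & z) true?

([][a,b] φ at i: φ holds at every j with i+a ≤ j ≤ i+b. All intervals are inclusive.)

Check ((x & w) & z) at every j in [1,5]:
  j=1: false
  j=2: false
  j=3: false
  j=4: false
  j=5: false
Fails at j=1 → formula fails.

Does not hold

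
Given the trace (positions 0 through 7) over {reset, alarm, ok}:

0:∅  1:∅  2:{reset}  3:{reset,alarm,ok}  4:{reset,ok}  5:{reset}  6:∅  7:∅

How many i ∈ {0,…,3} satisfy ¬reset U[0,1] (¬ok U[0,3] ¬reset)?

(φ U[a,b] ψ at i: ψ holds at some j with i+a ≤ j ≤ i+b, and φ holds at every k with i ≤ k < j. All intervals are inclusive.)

Evaluate at each i in [0,3]:
  i=0: ✓ (rhs at j=0)
  i=1: ✓ (rhs at j=1)
  i=2: ✗ (no rhs in [2,3])
  i=3: ✗ (no rhs in [3,4])
Positions where it holds: {0, 1} → 2.

2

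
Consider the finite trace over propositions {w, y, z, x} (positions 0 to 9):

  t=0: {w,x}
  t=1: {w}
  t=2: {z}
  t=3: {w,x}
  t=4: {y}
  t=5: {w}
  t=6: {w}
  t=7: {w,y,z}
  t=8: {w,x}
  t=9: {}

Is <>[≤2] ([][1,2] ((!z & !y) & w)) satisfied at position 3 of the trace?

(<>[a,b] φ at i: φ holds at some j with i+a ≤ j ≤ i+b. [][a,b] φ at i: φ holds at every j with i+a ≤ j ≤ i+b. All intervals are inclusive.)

Check [][1,2] ((!z & !y) & w) at each j in [3,5]:
  j=3: fails at 4
  j=4: holds on [5,6]
  j=5: fails at 7
Found at j=4 → formula holds.

Holds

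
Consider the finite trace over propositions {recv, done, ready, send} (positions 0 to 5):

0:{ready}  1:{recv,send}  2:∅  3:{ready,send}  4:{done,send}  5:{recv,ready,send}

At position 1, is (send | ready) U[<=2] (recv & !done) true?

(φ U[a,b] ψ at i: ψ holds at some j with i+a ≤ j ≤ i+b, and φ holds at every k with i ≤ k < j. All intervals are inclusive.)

True

Need some j in [1,3] with (recv & !done), and (send | ready) at every k in [1,j-1].
  j=1: (recv & !done) holds; no prefix to check → satisfied.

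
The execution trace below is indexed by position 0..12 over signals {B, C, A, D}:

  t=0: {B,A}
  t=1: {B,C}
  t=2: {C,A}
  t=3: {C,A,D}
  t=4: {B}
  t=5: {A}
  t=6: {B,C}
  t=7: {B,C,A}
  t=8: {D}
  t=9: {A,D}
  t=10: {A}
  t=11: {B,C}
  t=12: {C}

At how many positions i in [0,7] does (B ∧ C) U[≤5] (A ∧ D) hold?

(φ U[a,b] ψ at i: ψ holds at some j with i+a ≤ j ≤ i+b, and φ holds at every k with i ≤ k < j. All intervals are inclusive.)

Evaluate at each i in [0,7]:
  i=0: ✗ (lhs fails at k=0 before rhs at j=3)
  i=1: ✗ (lhs fails at k=2 before rhs at j=3)
  i=2: ✗ (lhs fails at k=2 before rhs at j=3)
  i=3: ✓ (rhs at j=3)
  i=4: ✗ (lhs fails at k=4 before rhs at j=9)
  i=5: ✗ (lhs fails at k=5 before rhs at j=9)
  i=6: ✗ (lhs fails at k=8 before rhs at j=9)
  i=7: ✗ (lhs fails at k=8 before rhs at j=9)
Positions where it holds: {3} → 1.

1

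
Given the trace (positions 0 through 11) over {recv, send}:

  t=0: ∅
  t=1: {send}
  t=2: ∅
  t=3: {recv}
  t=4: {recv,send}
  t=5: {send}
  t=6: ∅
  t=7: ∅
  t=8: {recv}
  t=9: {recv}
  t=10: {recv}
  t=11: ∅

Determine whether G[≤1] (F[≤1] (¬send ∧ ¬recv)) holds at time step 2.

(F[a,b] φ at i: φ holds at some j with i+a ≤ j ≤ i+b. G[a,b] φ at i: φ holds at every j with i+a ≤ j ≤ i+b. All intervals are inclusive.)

Check F[≤1] (¬send ∧ ¬recv) at every j in [2,3]:
  j=2: holds (witness at 2)
  j=3: fails (none in [3,4])
Fails at j=3 → formula fails.

Does not hold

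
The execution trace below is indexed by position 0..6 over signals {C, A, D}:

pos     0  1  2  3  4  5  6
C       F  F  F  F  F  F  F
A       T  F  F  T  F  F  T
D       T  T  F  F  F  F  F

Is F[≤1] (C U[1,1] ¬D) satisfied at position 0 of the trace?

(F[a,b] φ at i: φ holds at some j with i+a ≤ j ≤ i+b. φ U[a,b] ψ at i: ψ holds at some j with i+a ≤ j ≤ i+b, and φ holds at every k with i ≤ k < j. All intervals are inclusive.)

Check (C U[1,1] ¬D) at each j in [0,1]:
  j=0: fails
  j=1: fails
No position in the window satisfies it → formula fails.

Does not hold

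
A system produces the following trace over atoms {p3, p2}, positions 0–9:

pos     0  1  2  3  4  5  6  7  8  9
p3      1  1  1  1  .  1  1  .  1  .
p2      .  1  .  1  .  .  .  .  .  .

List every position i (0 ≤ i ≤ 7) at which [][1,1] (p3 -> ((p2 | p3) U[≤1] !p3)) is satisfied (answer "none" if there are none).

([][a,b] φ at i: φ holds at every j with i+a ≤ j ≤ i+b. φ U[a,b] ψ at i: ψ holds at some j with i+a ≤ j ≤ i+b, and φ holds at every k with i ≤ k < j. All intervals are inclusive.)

2, 3, 5, 6, 7

Evaluate at each i in [0,7]:
  i=0: ✗ (fails at j=1)
  i=1: ✗ (fails at j=2)
  i=2: ✓ (all of [3,3])
  i=3: ✓ (all of [4,4])
  i=4: ✗ (fails at j=5)
  i=5: ✓ (all of [6,6])
  i=6: ✓ (all of [7,7])
  i=7: ✓ (all of [8,8])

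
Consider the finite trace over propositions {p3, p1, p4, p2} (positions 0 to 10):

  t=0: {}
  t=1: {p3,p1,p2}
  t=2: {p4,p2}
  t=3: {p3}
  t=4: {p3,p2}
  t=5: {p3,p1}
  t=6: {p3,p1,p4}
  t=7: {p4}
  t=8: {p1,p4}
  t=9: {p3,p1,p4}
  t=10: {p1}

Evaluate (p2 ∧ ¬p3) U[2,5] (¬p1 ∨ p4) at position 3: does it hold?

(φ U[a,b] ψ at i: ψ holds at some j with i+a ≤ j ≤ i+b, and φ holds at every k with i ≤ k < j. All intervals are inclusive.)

Need some j in [5,8] with (¬p1 ∨ p4), and (p2 ∧ ¬p3) at every k in [3,j-1].
  j=5: (¬p1 ∨ p4) false.
  j=6: (¬p1 ∨ p4) holds, but (p2 ∧ ¬p3) fails at k=3 → not this j.
  j=7: (¬p1 ∨ p4) holds, but (p2 ∧ ¬p3) fails at k=3 → not this j.
  j=8: (¬p1 ∨ p4) holds, but (p2 ∧ ¬p3) fails at k=3 → not this j.
No j in the window works → until fails.

Does not hold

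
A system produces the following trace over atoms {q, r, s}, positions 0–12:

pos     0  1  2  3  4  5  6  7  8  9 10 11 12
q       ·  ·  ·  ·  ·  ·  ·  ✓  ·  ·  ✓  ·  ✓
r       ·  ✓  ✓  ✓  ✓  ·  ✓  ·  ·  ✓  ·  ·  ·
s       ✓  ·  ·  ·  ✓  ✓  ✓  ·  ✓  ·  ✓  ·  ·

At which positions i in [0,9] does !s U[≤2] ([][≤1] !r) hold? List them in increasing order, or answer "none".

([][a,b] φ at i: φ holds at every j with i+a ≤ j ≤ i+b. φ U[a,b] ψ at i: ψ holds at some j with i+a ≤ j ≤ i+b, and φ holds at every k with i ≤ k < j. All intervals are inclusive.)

7, 9

Evaluate at each i in [0,9]:
  i=0: ✗ (no rhs in [0,2])
  i=1: ✗ (no rhs in [1,3])
  i=2: ✗ (no rhs in [2,4])
  i=3: ✗ (no rhs in [3,5])
  i=4: ✗ (no rhs in [4,6])
  i=5: ✗ (lhs fails at k=5 before rhs at j=7)
  i=6: ✗ (lhs fails at k=6 before rhs at j=7)
  i=7: ✓ (rhs at j=7)
  i=8: ✗ (lhs fails at k=8 before rhs at j=10)
  i=9: ✓ (rhs at j=10; lhs holds on [9,9])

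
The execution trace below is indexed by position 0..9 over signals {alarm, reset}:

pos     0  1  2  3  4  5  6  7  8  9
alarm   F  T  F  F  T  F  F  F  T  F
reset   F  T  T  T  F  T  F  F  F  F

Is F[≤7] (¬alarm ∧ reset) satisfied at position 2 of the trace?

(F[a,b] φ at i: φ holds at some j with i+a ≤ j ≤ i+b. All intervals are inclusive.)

Check (¬alarm ∧ reset) at each j in [2,9]:
  j=2: true
  j=3: true
  j=4: false
  j=5: true
  j=6: false
  j=7: false
  j=8: false
  j=9: false
Found at j=2 → formula holds.

Holds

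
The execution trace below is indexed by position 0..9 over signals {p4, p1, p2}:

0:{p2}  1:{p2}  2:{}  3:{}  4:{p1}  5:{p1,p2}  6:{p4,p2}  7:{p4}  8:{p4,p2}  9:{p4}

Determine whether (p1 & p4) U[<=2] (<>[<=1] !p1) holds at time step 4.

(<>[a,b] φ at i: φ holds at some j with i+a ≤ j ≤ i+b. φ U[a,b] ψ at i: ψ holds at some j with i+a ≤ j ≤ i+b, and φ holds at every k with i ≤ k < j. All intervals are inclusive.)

Need some j in [4,6] with <>[<=1] !p1, and (p1 & p4) at every k in [4,j-1].
  j=4: <>[<=1] !p1 — fails (none in [4,5]).
  j=5: <>[<=1] !p1 holds, but (p1 & p4) fails at k=4 → not this j.
  j=6: <>[<=1] !p1 holds, but (p1 & p4) fails at k=4 → not this j.
No j in the window works → until fails.

False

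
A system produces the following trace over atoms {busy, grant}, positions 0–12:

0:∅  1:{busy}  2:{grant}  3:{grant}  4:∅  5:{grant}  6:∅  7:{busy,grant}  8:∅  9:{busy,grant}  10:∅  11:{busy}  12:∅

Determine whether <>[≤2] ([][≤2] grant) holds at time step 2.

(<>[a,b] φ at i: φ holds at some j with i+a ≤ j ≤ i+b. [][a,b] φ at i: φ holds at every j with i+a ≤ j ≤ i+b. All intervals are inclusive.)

Check [][≤2] grant at each j in [2,4]:
  j=2: fails at 4
  j=3: fails at 4
  j=4: fails at 4
No position in the window satisfies it → formula fails.

No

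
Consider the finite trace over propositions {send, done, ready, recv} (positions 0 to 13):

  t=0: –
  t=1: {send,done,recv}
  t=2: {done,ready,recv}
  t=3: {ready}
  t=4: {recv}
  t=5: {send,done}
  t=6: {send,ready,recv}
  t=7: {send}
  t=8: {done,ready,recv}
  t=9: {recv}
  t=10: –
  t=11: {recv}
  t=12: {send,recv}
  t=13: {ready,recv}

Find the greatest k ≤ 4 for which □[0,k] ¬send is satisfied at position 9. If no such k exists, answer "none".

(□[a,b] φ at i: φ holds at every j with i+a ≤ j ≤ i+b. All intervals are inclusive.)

¬send must hold from j=9 onward; find where it first fails.
  j=9: holds
  j=10: holds
  j=11: holds
  j=12: fails
Holds on [9,11], so largest k = 2.

2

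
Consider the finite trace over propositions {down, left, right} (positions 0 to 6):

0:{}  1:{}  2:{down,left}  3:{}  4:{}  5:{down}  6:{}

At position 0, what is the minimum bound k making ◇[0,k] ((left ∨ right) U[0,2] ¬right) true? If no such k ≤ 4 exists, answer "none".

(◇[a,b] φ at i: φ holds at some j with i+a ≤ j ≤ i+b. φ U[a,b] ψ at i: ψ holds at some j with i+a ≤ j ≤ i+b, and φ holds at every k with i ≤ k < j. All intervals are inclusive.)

Scan j = 0,1,… for ((left ∨ right) U[0,2] ¬right):
  j=0: holds
First hit at j=0, so smallest k = 0-0 = 0.

0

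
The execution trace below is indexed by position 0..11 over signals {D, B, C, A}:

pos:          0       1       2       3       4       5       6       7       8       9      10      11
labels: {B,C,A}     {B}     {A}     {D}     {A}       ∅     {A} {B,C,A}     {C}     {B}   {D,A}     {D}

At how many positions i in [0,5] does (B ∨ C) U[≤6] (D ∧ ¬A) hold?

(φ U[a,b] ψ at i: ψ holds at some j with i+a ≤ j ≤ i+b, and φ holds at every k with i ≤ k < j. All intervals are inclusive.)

1

Evaluate at each i in [0,5]:
  i=0: ✗ (lhs fails at k=2 before rhs at j=3)
  i=1: ✗ (lhs fails at k=2 before rhs at j=3)
  i=2: ✗ (lhs fails at k=2 before rhs at j=3)
  i=3: ✓ (rhs at j=3)
  i=4: ✗ (no rhs in [4,10])
  i=5: ✗ (lhs fails at k=5 before rhs at j=11)
Positions where it holds: {3} → 1.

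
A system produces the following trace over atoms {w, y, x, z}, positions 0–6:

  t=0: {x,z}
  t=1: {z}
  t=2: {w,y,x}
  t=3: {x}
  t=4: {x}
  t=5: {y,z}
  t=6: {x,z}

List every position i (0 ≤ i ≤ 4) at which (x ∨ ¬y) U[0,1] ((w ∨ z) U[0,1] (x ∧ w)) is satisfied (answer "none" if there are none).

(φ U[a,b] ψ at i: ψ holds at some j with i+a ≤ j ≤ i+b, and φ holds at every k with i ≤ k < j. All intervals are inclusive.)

0, 1, 2

Evaluate at each i in [0,4]:
  i=0: ✓ (rhs at j=1; lhs holds on [0,0])
  i=1: ✓ (rhs at j=1)
  i=2: ✓ (rhs at j=2)
  i=3: ✗ (no rhs in [3,4])
  i=4: ✗ (no rhs in [4,5])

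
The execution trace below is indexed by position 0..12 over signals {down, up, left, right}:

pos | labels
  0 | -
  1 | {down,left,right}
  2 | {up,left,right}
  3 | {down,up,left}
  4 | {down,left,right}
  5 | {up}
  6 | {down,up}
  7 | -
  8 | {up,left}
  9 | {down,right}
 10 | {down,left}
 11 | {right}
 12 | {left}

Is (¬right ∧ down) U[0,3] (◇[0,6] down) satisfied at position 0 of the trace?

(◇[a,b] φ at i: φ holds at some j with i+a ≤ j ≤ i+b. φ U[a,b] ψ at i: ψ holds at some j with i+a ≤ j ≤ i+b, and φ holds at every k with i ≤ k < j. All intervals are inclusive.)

Need some j in [0,3] with ◇[0,6] down, and (¬right ∧ down) at every k in [0,j-1].
  j=0: ◇[0,6] down holds; no prefix to check → satisfied.

Yes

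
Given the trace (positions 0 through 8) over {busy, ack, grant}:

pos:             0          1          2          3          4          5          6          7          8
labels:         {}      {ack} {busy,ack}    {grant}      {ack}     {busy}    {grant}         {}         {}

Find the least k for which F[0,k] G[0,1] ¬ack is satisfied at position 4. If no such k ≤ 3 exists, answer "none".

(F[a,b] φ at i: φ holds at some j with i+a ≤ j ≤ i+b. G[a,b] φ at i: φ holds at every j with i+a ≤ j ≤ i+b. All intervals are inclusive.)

1

Scan j = 4,5,… for G[0,1] ¬ack:
  j=4: fails
  j=5: holds
First hit at j=5, so smallest k = 5-4 = 1.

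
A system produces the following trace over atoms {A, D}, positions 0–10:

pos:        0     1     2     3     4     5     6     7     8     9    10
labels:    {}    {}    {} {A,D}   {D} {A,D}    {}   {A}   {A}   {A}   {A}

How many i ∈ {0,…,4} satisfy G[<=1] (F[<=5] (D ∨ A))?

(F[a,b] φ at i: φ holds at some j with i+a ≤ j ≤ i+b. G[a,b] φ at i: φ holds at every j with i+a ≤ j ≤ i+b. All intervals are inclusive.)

Evaluate at each i in [0,4]:
  i=0: ✓ (all of [0,1])
  i=1: ✓ (all of [1,2])
  i=2: ✓ (all of [2,3])
  i=3: ✓ (all of [3,4])
  i=4: ✓ (all of [4,5])
Positions where it holds: {0, 1, 2, 3, 4} → 5.

5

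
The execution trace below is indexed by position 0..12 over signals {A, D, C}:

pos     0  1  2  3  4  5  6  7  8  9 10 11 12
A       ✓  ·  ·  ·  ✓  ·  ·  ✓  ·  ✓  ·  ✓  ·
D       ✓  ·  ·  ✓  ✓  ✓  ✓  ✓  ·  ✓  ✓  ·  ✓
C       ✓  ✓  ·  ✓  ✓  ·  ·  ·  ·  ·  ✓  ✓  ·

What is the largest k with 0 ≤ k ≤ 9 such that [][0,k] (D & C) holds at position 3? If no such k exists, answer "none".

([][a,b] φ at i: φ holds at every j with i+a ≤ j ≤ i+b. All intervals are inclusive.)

1

(D & C) must hold from j=3 onward; find where it first fails.
  j=3: holds
  j=4: holds
  j=5: fails
Holds on [3,4], so largest k = 1.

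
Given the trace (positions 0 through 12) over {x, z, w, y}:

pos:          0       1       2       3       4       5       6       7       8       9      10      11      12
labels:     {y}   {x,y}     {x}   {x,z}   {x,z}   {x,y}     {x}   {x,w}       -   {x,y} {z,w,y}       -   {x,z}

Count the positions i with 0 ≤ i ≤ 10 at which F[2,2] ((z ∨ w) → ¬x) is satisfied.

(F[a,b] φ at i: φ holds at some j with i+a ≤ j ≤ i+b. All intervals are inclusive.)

7

Evaluate at each i in [0,10]:
  i=0: ✓ (witness j=2)
  i=1: ✗ (none in [3,3])
  i=2: ✗ (none in [4,4])
  i=3: ✓ (witness j=5)
  i=4: ✓ (witness j=6)
  i=5: ✗ (none in [7,7])
  i=6: ✓ (witness j=8)
  i=7: ✓ (witness j=9)
  i=8: ✓ (witness j=10)
  i=9: ✓ (witness j=11)
  i=10: ✗ (none in [12,12])
Positions where it holds: {0, 3, 4, 6, 7, 8, 9} → 7.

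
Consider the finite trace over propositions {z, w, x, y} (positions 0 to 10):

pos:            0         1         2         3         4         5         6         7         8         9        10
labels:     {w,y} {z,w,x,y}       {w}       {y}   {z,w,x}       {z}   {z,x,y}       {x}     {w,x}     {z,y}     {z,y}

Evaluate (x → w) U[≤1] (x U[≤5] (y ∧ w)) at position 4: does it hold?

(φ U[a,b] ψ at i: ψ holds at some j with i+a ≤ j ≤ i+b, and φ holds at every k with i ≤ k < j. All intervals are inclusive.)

Need some j in [4,5] with (x U[≤5] (y ∧ w)), and (x → w) at every k in [4,j-1].
  j=4: (x U[≤5] (y ∧ w)) — fails.
  j=5: (x U[≤5] (y ∧ w)) — fails.
No j in the window works → until fails.

Does not hold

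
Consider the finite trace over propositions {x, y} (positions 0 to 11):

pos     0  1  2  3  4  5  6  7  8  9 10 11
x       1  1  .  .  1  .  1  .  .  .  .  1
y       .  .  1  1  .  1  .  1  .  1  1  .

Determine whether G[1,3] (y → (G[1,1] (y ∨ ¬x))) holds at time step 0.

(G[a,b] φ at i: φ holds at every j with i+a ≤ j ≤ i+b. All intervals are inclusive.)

No

Check (y → (G[1,1] (y ∨ ¬x))) at every j in [1,3]:
  j=1: antecedent false → ✓
  j=2: antecedent true; consequent holds on [3,3] → ✓
  j=3: antecedent true; consequent fails at 4 → ✗
Fails at j=3 → formula fails.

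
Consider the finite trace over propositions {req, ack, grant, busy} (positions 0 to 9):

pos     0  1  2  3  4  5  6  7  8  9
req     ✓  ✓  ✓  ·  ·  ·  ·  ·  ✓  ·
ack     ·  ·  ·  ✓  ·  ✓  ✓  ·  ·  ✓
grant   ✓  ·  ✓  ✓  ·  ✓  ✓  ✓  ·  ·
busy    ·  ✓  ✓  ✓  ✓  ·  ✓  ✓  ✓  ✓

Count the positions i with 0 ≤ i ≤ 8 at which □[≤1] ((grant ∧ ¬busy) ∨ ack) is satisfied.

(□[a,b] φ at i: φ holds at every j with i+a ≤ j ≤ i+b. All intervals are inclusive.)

Evaluate at each i in [0,8]:
  i=0: ✗ (fails at j=1)
  i=1: ✗ (fails at j=1)
  i=2: ✗ (fails at j=2)
  i=3: ✗ (fails at j=4)
  i=4: ✗ (fails at j=4)
  i=5: ✓ (all of [5,6])
  i=6: ✗ (fails at j=7)
  i=7: ✗ (fails at j=7)
  i=8: ✗ (fails at j=8)
Positions where it holds: {5} → 1.

1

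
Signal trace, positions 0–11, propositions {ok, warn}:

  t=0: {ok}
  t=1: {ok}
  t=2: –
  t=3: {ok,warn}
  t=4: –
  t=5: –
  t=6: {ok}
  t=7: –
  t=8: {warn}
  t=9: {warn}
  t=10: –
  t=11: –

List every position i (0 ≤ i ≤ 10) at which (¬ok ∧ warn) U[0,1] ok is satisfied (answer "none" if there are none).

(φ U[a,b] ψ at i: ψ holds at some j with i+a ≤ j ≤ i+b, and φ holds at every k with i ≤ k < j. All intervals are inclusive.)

Evaluate at each i in [0,10]:
  i=0: ✓ (rhs at j=0)
  i=1: ✓ (rhs at j=1)
  i=2: ✗ (lhs fails at k=2 before rhs at j=3)
  i=3: ✓ (rhs at j=3)
  i=4: ✗ (no rhs in [4,5])
  i=5: ✗ (lhs fails at k=5 before rhs at j=6)
  i=6: ✓ (rhs at j=6)
  i=7: ✗ (no rhs in [7,8])
  i=8: ✗ (no rhs in [8,9])
  i=9: ✗ (no rhs in [9,10])
  i=10: ✗ (no rhs in [10,11])

0, 1, 3, 6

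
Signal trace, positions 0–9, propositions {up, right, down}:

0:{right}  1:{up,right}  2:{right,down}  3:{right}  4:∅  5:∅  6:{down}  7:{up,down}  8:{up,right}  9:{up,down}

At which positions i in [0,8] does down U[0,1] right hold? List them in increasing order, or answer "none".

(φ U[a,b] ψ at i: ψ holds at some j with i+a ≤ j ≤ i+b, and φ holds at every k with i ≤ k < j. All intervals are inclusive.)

0, 1, 2, 3, 7, 8

Evaluate at each i in [0,8]:
  i=0: ✓ (rhs at j=0)
  i=1: ✓ (rhs at j=1)
  i=2: ✓ (rhs at j=2)
  i=3: ✓ (rhs at j=3)
  i=4: ✗ (no rhs in [4,5])
  i=5: ✗ (no rhs in [5,6])
  i=6: ✗ (no rhs in [6,7])
  i=7: ✓ (rhs at j=8; lhs holds on [7,7])
  i=8: ✓ (rhs at j=8)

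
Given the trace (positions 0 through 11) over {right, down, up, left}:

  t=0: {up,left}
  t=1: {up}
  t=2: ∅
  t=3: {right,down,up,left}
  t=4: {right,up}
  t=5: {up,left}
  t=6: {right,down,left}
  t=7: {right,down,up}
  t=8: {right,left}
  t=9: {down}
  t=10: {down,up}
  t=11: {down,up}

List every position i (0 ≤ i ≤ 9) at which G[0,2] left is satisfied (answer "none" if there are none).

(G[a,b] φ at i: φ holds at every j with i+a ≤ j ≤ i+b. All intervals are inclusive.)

Evaluate at each i in [0,9]:
  i=0: ✗ (fails at j=1)
  i=1: ✗ (fails at j=1)
  i=2: ✗ (fails at j=2)
  i=3: ✗ (fails at j=4)
  i=4: ✗ (fails at j=4)
  i=5: ✗ (fails at j=7)
  i=6: ✗ (fails at j=7)
  i=7: ✗ (fails at j=7)
  i=8: ✗ (fails at j=9)
  i=9: ✗ (fails at j=9)

none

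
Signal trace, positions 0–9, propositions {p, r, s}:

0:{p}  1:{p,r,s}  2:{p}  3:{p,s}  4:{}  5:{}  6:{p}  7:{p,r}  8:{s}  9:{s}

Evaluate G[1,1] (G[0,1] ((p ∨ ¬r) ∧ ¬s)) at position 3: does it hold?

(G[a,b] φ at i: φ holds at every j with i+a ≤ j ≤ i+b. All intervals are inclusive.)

True

Check G[0,1] ((p ∨ ¬r) ∧ ¬s) at every j in [4,4]:
  j=4: holds on [4,5]
All positions satisfy it → formula holds.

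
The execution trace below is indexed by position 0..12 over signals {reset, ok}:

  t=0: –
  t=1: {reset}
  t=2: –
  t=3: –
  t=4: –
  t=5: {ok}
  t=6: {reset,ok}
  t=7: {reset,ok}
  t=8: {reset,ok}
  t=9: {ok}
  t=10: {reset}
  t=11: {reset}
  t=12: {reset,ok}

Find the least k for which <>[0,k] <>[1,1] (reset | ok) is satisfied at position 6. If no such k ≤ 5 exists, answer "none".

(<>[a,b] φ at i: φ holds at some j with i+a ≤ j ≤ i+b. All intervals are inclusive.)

0

Scan j = 6,7,… for <>[1,1] (reset | ok):
  j=6: holds
First hit at j=6, so smallest k = 6-6 = 0.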